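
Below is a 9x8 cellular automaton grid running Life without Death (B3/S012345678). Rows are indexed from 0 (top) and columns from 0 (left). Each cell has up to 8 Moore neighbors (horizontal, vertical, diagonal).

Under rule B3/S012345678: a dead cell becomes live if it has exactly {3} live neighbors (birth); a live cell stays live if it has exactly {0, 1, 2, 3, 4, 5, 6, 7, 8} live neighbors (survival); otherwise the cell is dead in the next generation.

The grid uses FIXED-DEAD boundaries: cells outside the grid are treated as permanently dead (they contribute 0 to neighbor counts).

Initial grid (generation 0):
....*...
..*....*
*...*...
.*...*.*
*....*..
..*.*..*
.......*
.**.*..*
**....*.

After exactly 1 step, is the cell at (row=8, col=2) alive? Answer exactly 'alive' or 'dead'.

Answer: alive

Derivation:
Simulating step by step:
Generation 0 (given above): 21 live cells
Generation 1: 36 live cells
....*...
..**...*
**..*.*.
**..****
**..**..
..*.*.**
.**...**
***.*.**
***...*.

Cell (8,2) at generation 1: 1 -> alive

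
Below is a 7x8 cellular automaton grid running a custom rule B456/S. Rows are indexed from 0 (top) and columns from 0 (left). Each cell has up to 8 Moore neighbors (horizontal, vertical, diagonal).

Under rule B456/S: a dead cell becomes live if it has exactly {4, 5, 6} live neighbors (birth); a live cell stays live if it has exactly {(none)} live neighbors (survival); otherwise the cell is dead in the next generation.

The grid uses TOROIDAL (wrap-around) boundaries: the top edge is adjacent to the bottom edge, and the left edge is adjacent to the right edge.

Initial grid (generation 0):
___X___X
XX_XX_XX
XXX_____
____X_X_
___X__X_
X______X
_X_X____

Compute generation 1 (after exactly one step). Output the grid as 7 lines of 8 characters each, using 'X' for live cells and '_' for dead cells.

Answer: X_X_X___
__X_____
___X_X_X
________
_______X
________
X_______

Derivation:
Simulating step by step:
Generation 0 (given above): 19 live cells
Generation 1: 9 live cells
(generation 1 grid is the final answer)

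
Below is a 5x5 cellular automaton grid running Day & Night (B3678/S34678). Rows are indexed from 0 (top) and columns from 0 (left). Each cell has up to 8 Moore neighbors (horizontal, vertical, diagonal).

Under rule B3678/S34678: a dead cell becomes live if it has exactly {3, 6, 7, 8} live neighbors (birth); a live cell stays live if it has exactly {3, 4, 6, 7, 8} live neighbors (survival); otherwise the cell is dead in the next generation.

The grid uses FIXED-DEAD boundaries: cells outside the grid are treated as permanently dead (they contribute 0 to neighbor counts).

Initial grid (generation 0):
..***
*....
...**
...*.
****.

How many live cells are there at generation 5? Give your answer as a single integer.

Simulating step by step:
Generation 0 (given above): 11 live cells
Generation 1: 4 live cells
.....
..*..
.....
.*.*.
..*..
Generation 2: 2 live cells
.....
.....
..*..
..*..
.....
Generation 3: 0 live cells
.....
.....
.....
.....
.....
Generation 4: 0 live cells
.....
.....
.....
.....
.....
Generation 5: 0 live cells
.....
.....
.....
.....
.....
Population at generation 5: 0

Answer: 0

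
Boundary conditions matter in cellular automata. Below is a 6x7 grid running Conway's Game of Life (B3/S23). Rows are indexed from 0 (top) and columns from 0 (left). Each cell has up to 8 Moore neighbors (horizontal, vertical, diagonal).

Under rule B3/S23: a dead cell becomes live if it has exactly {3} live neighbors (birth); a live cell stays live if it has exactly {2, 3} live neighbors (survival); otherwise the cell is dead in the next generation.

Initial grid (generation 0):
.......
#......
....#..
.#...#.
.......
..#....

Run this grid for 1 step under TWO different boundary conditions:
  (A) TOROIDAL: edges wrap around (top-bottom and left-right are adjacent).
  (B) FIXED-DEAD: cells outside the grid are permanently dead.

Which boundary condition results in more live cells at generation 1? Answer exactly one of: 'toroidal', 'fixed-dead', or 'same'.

Answer: same

Derivation:
Under TOROIDAL boundary, generation 1:
.......
.......
.......
.......
.......
.......
Population = 0

Under FIXED-DEAD boundary, generation 1:
.......
.......
.......
.......
.......
.......
Population = 0

Comparison: toroidal=0, fixed-dead=0 -> same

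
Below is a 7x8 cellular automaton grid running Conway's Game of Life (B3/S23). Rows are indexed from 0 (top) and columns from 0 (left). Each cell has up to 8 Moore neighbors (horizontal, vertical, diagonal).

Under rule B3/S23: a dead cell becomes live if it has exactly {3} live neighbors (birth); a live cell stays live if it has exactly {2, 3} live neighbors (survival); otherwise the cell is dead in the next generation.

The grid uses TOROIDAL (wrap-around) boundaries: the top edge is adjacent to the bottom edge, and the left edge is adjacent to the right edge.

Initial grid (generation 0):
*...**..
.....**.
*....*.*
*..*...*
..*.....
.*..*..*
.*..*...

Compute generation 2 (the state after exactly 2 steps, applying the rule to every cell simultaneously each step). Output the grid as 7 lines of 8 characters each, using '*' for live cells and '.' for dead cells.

Simulating step by step:
Generation 0 (given above): 17 live cells
Generation 1: 21 live cells
....*.*.
*.......
*...**..
**....**
.***...*
****....
.*.**...
Generation 2: 17 live cells
(generation 2 grid is the final answer)

Answer: ...***..
....*..*
.....**.
...****.
...*..*.
........
**..**..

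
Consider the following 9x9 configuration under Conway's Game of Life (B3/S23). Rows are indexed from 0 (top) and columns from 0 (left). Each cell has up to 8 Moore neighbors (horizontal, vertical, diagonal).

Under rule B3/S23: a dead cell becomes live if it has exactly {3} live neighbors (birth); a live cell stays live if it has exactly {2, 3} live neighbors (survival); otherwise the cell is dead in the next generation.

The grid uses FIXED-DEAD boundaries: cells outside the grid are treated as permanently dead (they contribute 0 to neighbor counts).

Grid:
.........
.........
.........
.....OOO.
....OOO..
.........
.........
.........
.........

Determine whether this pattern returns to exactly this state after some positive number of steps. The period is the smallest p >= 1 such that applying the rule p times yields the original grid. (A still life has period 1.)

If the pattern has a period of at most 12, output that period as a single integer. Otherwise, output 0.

Simulating and comparing each generation to the original:
Gen 0 (original, given above): 6 live cells
Gen 1: 6 live cells, differs from original
Gen 2: 6 live cells, MATCHES original -> period = 2

Answer: 2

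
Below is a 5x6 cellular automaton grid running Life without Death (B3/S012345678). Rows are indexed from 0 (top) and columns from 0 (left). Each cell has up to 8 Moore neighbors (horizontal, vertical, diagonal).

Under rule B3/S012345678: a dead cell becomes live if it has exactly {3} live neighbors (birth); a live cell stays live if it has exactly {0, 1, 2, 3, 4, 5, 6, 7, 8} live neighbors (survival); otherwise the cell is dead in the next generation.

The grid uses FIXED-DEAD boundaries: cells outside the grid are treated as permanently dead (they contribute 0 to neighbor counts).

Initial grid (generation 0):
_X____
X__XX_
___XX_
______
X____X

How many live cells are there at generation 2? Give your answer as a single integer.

Answer: 17

Derivation:
Simulating step by step:
Generation 0 (given above): 8 live cells
Generation 1: 10 live cells
_X____
X_XXX_
___XX_
____X_
X____X
Generation 2: 17 live cells
_XXX__
XXXXX_
__XXXX
___XXX
X____X
Population at generation 2: 17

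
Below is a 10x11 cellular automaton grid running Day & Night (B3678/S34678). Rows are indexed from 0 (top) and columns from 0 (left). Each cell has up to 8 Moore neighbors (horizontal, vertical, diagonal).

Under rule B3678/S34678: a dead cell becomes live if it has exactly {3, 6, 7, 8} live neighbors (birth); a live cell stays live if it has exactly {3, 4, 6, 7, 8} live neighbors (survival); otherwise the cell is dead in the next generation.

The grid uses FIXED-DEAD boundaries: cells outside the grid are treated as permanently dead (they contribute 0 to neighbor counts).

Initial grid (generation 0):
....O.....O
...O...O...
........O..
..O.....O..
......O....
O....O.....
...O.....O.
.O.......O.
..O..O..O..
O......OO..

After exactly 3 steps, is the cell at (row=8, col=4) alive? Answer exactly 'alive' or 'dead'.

Simulating step by step:
Generation 0 (given above): 20 live cells
Generation 1: 8 live cells
...........
...........
.......O...
.......O...
...........
...........
...........
..O.....O..
.O.....OOO.
...........
Generation 2: 5 live cells
...........
...........
...........
...........
...........
...........
...........
.......OOO.
........O..
........O..
Generation 3: 3 live cells
...........
...........
...........
...........
...........
...........
........O..
........O..
........O..
...........

Cell (8,4) at generation 3: 0 -> dead

Answer: dead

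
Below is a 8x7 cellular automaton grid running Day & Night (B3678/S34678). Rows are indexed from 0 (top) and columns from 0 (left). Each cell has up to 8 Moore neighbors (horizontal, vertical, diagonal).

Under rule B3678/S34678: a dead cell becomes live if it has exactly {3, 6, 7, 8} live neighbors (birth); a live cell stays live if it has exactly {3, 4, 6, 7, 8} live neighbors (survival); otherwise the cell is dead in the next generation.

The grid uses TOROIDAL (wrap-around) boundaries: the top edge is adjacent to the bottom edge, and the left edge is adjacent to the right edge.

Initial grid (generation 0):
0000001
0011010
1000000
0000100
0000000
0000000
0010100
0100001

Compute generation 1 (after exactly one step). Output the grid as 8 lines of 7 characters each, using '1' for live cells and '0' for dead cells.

Answer: 1010010
0000001
0001100
0000000
0000000
0000000
0000000
1000010

Derivation:
Simulating step by step:
Generation 0 (given above): 10 live cells
Generation 1: 8 live cells
(generation 1 grid is the final answer)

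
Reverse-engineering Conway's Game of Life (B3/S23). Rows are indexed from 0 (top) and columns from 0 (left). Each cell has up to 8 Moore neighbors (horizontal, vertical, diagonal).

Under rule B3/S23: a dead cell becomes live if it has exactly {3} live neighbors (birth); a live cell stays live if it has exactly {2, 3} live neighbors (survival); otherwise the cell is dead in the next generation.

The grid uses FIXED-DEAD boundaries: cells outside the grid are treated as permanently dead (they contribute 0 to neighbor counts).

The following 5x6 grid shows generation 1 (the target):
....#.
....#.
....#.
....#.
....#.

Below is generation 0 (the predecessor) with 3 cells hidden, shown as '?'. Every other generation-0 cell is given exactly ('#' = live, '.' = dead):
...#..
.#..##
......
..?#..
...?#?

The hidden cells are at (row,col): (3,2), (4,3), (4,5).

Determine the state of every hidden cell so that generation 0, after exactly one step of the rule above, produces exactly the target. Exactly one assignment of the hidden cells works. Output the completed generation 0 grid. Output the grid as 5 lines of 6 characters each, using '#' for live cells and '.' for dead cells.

Answer: ...#..
.#..##
......
...#..
....##

Derivation:
Hidden generation-0 cells (in order): (3,2), (4,3), (4,5).
A hidden cell only influences target cells in its own 3x3 neighborhood. Try each of the 2^3 = 8 assignments, step the completed generation 0 forward once under B3/S23, and compare with the target:
  (3,2)=. (4,3)=. (4,5)=. -> step gives (3,4)='.' but target has '#' -> reject
  (3,2)=. (4,3)=. (4,5)=# -> step reproduces the target at every cell -> ACCEPT
  (3,2)=. (4,3)=# (4,5)=. -> step gives (3,3)='#' but target has '.' -> reject
  (3,2)=. (4,3)=# (4,5)=# -> step gives (3,3)='#' but target has '.' -> reject
  (3,2)=# (4,3)=. (4,5)=. -> step gives (2,2)='#' but target has '.' -> reject
  (3,2)=# (4,3)=. (4,5)=# -> step gives (2,2)='#' but target has '.' -> reject
  (3,2)=# (4,3)=# (4,5)=. -> step gives (2,2)='#' but target has '.' -> reject
  (3,2)=# (4,3)=# (4,5)=# -> step gives (2,2)='#' but target has '.' -> reject
Unique solution: (3,2)=dead, (4,3)=dead, (4,5)=live.
Check: live-neighbor counts of every cell in the completed generation 0:
112132
102221
112232
001132
001221
Applying B3/S23 to generation 0 with these counts gives:
....#.
....#.
....#.
....#.
....#.
which matches the target exactly.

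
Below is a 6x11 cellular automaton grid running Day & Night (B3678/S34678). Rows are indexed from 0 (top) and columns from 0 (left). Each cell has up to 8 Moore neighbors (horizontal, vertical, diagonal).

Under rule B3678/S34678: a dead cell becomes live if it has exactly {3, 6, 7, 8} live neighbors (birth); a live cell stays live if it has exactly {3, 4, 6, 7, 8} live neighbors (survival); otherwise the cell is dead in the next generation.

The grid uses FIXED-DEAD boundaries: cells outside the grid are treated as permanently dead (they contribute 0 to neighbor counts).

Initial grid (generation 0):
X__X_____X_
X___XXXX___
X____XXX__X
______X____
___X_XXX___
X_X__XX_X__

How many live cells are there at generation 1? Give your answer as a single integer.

Simulating step by step:
Generation 0 (given above): 23 live cells
Generation 1: 19 live cells
____XXX____
_X__XX_XX__
____X_XX___
____X_X____
____XX_X___
____XXX____
Population at generation 1: 19

Answer: 19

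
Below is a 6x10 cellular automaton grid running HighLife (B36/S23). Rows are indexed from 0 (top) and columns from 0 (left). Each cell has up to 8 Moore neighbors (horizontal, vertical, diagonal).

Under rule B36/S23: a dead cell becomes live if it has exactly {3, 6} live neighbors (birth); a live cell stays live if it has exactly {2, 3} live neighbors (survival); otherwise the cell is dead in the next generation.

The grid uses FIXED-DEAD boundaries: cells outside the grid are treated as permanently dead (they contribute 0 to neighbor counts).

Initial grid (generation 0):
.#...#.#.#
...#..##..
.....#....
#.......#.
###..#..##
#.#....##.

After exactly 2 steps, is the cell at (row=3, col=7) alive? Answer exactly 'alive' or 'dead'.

Answer: alive

Derivation:
Simulating step by step:
Generation 0 (given above): 20 live cells
Generation 1: 19 live cells
.......##.
....##.##.
......##..
#.......##
#.#......#
#.#....###
Generation 2: 16 live cells
......###.
.....#....
.....##..#
.#.....###
#......##.
........##

Cell (3,7) at generation 2: 1 -> alive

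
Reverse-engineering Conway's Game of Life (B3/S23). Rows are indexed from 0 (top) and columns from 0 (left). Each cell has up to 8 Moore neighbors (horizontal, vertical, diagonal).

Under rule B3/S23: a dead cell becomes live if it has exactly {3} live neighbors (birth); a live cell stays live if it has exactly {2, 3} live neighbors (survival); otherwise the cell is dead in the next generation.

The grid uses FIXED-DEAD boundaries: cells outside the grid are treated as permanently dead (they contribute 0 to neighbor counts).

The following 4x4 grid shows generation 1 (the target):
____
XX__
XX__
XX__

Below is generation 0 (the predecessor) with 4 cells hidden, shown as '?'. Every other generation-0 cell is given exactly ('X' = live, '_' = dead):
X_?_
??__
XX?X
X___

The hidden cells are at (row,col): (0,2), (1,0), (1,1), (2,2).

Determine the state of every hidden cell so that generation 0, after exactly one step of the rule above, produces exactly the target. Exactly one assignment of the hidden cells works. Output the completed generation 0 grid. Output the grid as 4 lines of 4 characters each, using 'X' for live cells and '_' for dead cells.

Hidden generation-0 cells (in order): (0,2), (1,0), (1,1), (2,2).
A hidden cell only influences target cells in its own 3x3 neighborhood. Try each of the 2^4 = 16 assignments, step the completed generation 0 forward once under B3/S23, and compare with the target:
  (0,2)=_ (1,0)=_ (1,1)=_ (2,2)=_ -> step reproduces the target at every cell -> ACCEPT
  (0,2)=_ (1,0)=_ (1,1)=_ (2,2)=X -> step gives (1,1)='_' but target has 'X' -> reject
  (0,2)=_ (1,0)=_ (1,1)=X (2,2)=_ -> step gives (1,0)='_' but target has 'X' -> reject
  (0,2)=_ (1,0)=_ (1,1)=X (2,2)=X -> step gives (1,0)='_' but target has 'X' -> reject
  (0,2)=_ (1,0)=X (1,1)=_ (2,2)=_ -> step gives (1,1)='_' but target has 'X' -> reject
  (0,2)=_ (1,0)=X (1,1)=_ (2,2)=X -> step gives (1,1)='_' but target has 'X' -> reject
  (0,2)=_ (1,0)=X (1,1)=X (2,2)=_ -> step gives (0,0)='X' but target has '_' -> reject
  (0,2)=_ (1,0)=X (1,1)=X (2,2)=X -> step gives (0,0)='X' but target has '_' -> reject
  (0,2)=X (1,0)=_ (1,1)=_ (2,2)=_ -> step gives (1,1)='_' but target has 'X' -> reject
  (0,2)=X (1,0)=_ (1,1)=_ (2,2)=X -> step gives (1,1)='_' but target has 'X' -> reject
  (0,2)=X (1,0)=_ (1,1)=X (2,2)=_ -> step gives (0,1)='X' but target has '_' -> reject
  (0,2)=X (1,0)=_ (1,1)=X (2,2)=X -> step gives (0,1)='X' but target has '_' -> reject
  (0,2)=X (1,0)=X (1,1)=_ (2,2)=_ -> step gives (0,1)='X' but target has '_' -> reject
  (0,2)=X (1,0)=X (1,1)=_ (2,2)=X -> step gives (0,1)='X' but target has '_' -> reject
  (0,2)=X (1,0)=X (1,1)=X (2,2)=_ -> step gives (0,0)='X' but target has '_' -> reject
  (0,2)=X (1,0)=X (1,1)=X (2,2)=X -> step gives (0,0)='X' but target has '_' -> reject
Unique solution: (0,2)=dead, (1,0)=dead, (1,1)=dead, (2,2)=dead.
Check: live-neighbor counts of every cell in the completed generation 0:
0100
3321
2220
2321
Applying B3/S23 to generation 0 with these counts gives:
____
XX__
XX__
XX__
which matches the target exactly.

Answer: X___
____
XX_X
X___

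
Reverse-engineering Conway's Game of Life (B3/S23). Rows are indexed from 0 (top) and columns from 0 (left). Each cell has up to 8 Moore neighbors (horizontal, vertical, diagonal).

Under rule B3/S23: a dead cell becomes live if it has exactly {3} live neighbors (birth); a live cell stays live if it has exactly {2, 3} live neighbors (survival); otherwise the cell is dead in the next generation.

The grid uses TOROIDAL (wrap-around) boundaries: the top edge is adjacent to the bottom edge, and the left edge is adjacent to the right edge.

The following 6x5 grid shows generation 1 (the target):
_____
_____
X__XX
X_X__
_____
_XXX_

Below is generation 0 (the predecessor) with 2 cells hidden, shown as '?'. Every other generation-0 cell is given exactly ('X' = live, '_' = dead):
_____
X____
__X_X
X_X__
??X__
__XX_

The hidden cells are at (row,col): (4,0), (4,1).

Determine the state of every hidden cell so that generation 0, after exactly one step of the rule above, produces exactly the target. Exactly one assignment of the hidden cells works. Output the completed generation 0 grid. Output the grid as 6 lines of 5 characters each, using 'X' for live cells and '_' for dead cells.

Answer: _____
X____
__X_X
X_X__
_XX__
__XX_

Derivation:
Hidden generation-0 cells (in order): (4,0), (4,1).
A hidden cell only influences target cells in its own 3x3 neighborhood. Try each of the 2^2 = 4 assignments, step the completed generation 0 forward once under B3/S23, and compare with the target:
  (4,0)=_ (4,1)=_ -> step gives (3,0)='_' but target has 'X' -> reject
  (4,0)=_ (4,1)=X -> step reproduces the target at every cell -> ACCEPT
  (4,0)=X (4,1)=_ -> step gives (3,4)='X' but target has '_' -> reject
  (4,0)=X (4,1)=X -> step gives (3,4)='X' but target has '_' -> reject
Unique solution: (4,0)=dead, (4,1)=live.
Check: live-neighbor counts of every cell in the completed generation 0:
12222
12122
34132
25342
24442
13321
Applying B3/S23 to generation 0 with these counts gives:
_____
_____
X__XX
X_X__
_____
_XXX_
which matches the target exactly.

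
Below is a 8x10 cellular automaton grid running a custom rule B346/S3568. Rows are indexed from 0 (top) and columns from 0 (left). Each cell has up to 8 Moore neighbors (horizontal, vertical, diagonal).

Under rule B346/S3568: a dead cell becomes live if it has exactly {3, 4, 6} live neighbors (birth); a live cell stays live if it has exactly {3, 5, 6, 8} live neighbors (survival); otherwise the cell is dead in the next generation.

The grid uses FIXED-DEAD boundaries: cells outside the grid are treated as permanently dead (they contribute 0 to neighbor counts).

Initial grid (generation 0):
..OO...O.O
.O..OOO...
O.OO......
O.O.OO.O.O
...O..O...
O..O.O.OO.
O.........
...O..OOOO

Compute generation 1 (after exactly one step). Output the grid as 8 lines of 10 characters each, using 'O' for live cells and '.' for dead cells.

Simulating step by step:
Generation 0 (given above): 30 live cells
Generation 1: 22 live cells
(generation 1 grid is the final answer)

Answer: ....OOO...
.O..O.....
..O...O...
.OO.O.O...
.OOO.O.OO.
....O.O...
....O.O..O
..........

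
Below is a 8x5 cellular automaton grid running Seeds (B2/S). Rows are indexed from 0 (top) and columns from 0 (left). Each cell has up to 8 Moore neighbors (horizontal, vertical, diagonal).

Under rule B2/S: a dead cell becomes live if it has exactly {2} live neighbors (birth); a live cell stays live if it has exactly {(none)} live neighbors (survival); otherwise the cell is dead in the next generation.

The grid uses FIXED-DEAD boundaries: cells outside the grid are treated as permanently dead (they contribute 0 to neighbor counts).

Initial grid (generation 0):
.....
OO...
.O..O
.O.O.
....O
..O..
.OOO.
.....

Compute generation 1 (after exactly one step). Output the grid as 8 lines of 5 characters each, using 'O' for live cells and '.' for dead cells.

Answer: OO...
..O..
...O.
O....
.O...
....O
.....
.O.O.

Derivation:
Simulating step by step:
Generation 0 (given above): 11 live cells
Generation 1: 9 live cells
(generation 1 grid is the final answer)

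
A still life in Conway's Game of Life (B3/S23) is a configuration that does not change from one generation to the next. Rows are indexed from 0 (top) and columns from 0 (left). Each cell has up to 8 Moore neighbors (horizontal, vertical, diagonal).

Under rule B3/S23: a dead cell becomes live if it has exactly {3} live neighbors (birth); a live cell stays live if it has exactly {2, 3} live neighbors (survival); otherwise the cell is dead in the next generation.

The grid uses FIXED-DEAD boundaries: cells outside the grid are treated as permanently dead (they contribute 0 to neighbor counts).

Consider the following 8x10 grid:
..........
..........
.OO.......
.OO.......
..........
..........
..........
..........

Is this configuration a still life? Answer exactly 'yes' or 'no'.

Compute generation 1 and compare to generation 0 (given above):
Generation 1:
..........
..........
.OO.......
.OO.......
..........
..........
..........
..........
The grids are IDENTICAL -> still life.

Answer: yes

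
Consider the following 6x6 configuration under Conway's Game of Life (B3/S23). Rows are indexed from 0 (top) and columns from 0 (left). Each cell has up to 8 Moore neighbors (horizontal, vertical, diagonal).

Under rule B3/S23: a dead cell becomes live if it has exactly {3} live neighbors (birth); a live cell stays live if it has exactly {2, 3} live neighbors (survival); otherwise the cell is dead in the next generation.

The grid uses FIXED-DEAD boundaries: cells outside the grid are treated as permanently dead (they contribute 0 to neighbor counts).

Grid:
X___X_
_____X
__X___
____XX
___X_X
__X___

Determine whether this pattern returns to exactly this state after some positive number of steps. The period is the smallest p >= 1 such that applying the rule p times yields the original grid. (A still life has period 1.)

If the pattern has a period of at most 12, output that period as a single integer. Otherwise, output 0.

Simulating and comparing each generation to the original:
Gen 0 (original, given above): 9 live cells
Gen 1: 7 live cells, differs from original
Gen 2: 5 live cells, differs from original
Gen 3: 4 live cells, differs from original
Gen 4: 4 live cells, differs from original
Gen 5: 7 live cells, differs from original
Gen 6: 6 live cells, differs from original
Gen 7: 6 live cells, differs from original
Gen 8: 8 live cells, differs from original
Gen 9: 8 live cells, differs from original
Gen 10: 12 live cells, differs from original
Gen 11: 12 live cells, differs from original
Gen 12: 18 live cells, differs from original
No period found within 12 steps.

Answer: 0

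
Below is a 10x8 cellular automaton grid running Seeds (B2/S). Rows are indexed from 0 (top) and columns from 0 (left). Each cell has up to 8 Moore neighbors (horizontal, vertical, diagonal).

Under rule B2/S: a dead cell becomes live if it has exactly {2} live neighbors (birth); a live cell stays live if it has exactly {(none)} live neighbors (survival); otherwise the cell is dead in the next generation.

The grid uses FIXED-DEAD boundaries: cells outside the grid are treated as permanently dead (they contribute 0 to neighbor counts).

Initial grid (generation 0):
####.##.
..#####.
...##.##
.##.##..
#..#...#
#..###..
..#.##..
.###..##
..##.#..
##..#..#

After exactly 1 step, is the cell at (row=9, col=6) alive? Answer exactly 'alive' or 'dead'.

Answer: alive

Derivation:
Simulating step by step:
Generation 0 (given above): 41 live cells
Generation 1: 7 live cells
.......#
#.......
........
#.......
........
........
#......#
........
........
.....##.

Cell (9,6) at generation 1: 1 -> alive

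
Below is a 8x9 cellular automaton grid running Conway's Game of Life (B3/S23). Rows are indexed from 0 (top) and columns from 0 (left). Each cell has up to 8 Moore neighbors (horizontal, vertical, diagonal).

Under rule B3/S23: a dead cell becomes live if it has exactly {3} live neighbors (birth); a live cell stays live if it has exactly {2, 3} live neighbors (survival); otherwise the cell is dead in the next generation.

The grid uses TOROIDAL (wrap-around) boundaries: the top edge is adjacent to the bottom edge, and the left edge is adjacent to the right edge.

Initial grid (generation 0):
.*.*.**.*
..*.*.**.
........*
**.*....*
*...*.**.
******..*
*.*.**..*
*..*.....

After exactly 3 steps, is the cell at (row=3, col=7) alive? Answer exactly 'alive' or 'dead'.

Simulating step by step:
Generation 0 (given above): 32 live cells
Generation 1: 24 live cells
**.*.**.*
*.***.*.*
.***....*
.*.......
......**.
..*......
.....*...
...*..**.
Generation 2: 14 live cells
.*.......
......*..
....*..**
**.....*.
.........
......*..
......*..
*.*....**
Generation 3: 17 live cells
**.....**
.......*.
*.....***
*......*.
.........
.........
......*.*
**.....**

Cell (3,7) at generation 3: 1 -> alive

Answer: alive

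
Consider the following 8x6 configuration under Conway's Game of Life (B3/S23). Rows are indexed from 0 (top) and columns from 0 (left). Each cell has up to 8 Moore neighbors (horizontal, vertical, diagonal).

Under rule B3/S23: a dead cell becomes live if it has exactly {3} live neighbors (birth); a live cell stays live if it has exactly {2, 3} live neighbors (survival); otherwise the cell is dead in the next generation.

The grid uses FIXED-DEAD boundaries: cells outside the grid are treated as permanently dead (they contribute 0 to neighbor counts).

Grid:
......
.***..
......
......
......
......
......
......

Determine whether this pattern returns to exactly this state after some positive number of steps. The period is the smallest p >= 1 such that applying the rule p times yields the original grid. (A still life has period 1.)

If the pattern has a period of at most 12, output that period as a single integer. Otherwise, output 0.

Answer: 2

Derivation:
Simulating and comparing each generation to the original:
Gen 0 (original, given above): 3 live cells
Gen 1: 3 live cells, differs from original
Gen 2: 3 live cells, MATCHES original -> period = 2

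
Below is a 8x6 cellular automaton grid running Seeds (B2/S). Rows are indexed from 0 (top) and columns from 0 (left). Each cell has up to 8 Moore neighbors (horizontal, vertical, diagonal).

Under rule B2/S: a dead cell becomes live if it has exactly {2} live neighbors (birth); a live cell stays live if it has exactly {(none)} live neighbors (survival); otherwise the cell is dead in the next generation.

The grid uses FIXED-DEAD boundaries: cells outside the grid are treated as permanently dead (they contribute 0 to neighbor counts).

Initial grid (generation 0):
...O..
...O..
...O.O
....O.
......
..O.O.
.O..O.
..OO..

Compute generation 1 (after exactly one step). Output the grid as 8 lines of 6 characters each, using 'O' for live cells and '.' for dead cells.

Simulating step by step:
Generation 0 (given above): 11 live cells
Generation 1: 12 live cells
(generation 1 grid is the final answer)

Answer: ..O.O.
......
..O...
...O.O
....OO
.O...O
.....O
.O..O.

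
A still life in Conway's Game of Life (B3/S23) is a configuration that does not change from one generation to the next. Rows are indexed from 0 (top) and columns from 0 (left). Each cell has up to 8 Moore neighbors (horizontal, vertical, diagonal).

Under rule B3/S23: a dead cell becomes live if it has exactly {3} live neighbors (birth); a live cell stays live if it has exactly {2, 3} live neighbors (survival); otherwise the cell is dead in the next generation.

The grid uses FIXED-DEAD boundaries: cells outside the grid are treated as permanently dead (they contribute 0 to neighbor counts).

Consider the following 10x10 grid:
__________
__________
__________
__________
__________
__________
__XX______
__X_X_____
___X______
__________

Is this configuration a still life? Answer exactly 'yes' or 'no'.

Compute generation 1 and compare to generation 0 (given above):
Generation 1:
__________
__________
__________
__________
__________
__________
__XX______
__X_X_____
___X______
__________
The grids are IDENTICAL -> still life.

Answer: yes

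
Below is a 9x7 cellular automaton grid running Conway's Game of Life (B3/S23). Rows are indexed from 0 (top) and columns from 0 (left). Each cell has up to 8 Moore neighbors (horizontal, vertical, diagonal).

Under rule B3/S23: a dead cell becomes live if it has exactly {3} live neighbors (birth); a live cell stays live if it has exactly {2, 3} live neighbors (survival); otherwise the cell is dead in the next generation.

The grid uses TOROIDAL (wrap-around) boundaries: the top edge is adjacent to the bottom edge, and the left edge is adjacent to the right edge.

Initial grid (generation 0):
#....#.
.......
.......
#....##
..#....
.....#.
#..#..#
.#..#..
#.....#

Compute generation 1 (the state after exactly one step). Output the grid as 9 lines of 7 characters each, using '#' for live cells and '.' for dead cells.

Simulating step by step:
Generation 0 (given above): 14 live cells
Generation 1: 15 live cells
(generation 1 grid is the final answer)

Answer: #......
.......
......#
......#
.....#.
......#
#...###
.#...#.
##...##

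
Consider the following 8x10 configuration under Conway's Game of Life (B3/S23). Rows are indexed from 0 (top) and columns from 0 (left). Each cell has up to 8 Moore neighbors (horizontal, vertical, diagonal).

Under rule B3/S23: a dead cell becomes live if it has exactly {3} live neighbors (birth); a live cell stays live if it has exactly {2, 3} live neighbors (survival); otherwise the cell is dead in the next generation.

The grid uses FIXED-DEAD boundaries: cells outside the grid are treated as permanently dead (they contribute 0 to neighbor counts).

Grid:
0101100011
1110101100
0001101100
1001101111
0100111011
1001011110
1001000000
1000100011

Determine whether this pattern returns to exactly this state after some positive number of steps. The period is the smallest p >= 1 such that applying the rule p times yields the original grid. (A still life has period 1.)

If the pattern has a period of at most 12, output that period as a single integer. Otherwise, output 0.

Simulating and comparing each generation to the original:
Gen 0 (original, given above): 40 live cells
Gen 1: 28 live cells, differs from original
Gen 2: 27 live cells, differs from original
Gen 3: 23 live cells, differs from original
Gen 4: 20 live cells, differs from original
Gen 5: 13 live cells, differs from original
Gen 6: 12 live cells, differs from original
Gen 7: 11 live cells, differs from original
Gen 8: 12 live cells, differs from original
Gen 9: 9 live cells, differs from original
Gen 10: 8 live cells, differs from original
Gen 11: 8 live cells, differs from original
Gen 12: 13 live cells, differs from original
No period found within 12 steps.

Answer: 0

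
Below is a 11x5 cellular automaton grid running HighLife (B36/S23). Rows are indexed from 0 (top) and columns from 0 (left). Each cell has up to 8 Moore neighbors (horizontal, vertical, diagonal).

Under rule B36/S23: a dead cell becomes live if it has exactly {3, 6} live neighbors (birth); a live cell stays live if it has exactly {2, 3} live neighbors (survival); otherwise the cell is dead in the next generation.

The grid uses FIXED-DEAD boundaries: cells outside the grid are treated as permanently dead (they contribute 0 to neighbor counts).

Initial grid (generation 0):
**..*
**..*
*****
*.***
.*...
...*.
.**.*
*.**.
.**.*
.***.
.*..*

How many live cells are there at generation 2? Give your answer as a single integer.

Simulating step by step:
Generation 0 (given above): 31 live cells
Generation 1: 22 live cells
**...
....*
.....
**..*
.*..*
.*.*.
.*..*
**..*
*..**
*...*
.*.*.
Generation 2: 23 live cells
.....
.....
.....
**...
.*.**
**.**
.*.**
***.*
*..**
***.*
.....
Population at generation 2: 23

Answer: 23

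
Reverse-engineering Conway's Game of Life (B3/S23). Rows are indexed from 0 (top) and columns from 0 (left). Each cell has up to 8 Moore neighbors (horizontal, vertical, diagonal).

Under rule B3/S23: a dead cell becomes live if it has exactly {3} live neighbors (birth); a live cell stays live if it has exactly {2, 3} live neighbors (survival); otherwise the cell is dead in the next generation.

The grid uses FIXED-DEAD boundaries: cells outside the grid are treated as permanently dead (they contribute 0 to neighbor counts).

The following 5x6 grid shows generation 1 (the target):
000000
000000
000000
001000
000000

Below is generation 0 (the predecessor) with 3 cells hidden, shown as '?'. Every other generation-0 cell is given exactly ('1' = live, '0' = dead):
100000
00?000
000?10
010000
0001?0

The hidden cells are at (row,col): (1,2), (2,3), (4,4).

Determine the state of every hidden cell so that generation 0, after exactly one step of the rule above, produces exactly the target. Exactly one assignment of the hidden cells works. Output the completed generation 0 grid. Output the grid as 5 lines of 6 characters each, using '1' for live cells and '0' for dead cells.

Answer: 100000
000000
000110
010000
000110

Derivation:
Hidden generation-0 cells (in order): (1,2), (2,3), (4,4).
A hidden cell only influences target cells in its own 3x3 neighborhood. Try each of the 2^3 = 8 assignments, step the completed generation 0 forward once under B3/S23, and compare with the target:
  (1,2)=0 (2,3)=0 (4,4)=0 -> step gives (3,2)='0' but target has '1' -> reject
  (1,2)=0 (2,3)=0 (4,4)=1 -> step gives (3,2)='0' but target has '1' -> reject
  (1,2)=0 (2,3)=1 (4,4)=0 -> step gives (3,3)='1' but target has '0' -> reject
  (1,2)=0 (2,3)=1 (4,4)=1 -> step reproduces the target at every cell -> ACCEPT
  (1,2)=1 (2,3)=0 (4,4)=0 -> step gives (3,2)='0' but target has '1' -> reject
  (1,2)=1 (2,3)=0 (4,4)=1 -> step gives (3,2)='0' but target has '1' -> reject
  (1,2)=1 (2,3)=1 (4,4)=0 -> step gives (1,3)='1' but target has '0' -> reject
  (1,2)=1 (2,3)=1 (4,4)=1 -> step gives (1,3)='1' but target has '0' -> reject
Unique solution: (1,2)=dead, (2,3)=live, (4,4)=live.
Check: live-neighbor counts of every cell in the completed generation 0:
010000
111221
112111
103442
112111
Applying B3/S23 to generation 0 with these counts gives:
000000
000000
000000
001000
000000
which matches the target exactly.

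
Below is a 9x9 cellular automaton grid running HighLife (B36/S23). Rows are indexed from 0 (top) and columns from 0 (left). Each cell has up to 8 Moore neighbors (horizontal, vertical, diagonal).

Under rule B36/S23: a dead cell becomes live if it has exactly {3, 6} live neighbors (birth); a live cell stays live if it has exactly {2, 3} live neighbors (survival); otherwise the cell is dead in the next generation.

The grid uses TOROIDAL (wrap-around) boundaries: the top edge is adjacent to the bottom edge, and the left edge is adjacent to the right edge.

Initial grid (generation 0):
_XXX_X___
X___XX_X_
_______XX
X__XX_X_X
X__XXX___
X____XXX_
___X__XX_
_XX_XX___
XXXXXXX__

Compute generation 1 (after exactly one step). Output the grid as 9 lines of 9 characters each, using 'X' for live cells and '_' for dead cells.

Simulating step by step:
Generation 0 (given above): 37 live cells
Generation 1: 27 live cells
(generation 1 grid is the final answer)

Answer: ________X
XXXXXX_X_
___X_____
X__X__X__
XX_X_____
___X___X_
_XXX___XX
X__X___X_
X_____X__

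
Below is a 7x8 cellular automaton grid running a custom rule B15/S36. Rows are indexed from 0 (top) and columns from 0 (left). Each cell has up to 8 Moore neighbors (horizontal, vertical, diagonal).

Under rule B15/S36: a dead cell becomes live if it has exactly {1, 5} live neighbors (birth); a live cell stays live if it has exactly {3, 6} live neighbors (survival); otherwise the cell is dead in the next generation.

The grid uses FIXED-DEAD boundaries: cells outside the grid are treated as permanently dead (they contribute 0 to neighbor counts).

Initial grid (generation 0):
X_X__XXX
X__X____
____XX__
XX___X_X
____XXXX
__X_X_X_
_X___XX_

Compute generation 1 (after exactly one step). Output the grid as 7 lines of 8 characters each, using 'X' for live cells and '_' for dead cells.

Simulating step by step:
Generation 0 (given above): 23 live cells
Generation 1: 10 live cells
(generation 1 grid is the final answer)

Answer: ________
________
____X__X
__X_X___
____X__X
X___X___
X____X__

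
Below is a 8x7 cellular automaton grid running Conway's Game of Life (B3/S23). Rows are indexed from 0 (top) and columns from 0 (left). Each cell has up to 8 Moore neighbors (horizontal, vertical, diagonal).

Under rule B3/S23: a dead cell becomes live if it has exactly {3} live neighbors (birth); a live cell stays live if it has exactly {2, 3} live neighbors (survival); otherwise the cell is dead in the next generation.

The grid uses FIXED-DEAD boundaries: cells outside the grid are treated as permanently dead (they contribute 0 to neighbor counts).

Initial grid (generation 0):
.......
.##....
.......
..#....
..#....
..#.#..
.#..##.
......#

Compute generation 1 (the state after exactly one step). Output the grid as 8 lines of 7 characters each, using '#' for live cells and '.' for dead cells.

Simulating step by step:
Generation 0 (given above): 10 live cells
Generation 1: 12 live cells
(generation 1 grid is the final answer)

Answer: .......
.......
.##....
.......
.##....
.##.##.
...###.
.....#.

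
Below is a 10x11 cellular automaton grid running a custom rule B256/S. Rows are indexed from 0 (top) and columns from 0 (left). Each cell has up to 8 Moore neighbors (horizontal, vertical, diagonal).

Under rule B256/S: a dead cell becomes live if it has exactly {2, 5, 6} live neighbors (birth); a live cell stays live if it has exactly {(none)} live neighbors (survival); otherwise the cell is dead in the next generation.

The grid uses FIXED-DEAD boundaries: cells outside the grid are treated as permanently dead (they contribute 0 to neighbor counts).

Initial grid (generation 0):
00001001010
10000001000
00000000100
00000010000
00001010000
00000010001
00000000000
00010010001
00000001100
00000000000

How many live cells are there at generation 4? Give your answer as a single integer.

Simulating step by step:
Generation 0 (given above): 16 live cells
Generation 1: 16 live cells
00000010000
00000010010
00000010000
00000000000
00000000000
00000001000
00000111011
00000000110
00000010010
00000001100
Generation 2: 12 live cells
00000101000
00000000000
00000101000
00000000000
00000000000
00000100011
00000000100
00000000000
00000000101
00000010010
Generation 3: 17 live cells
00000010000
00001101100
00000010000
00000010000
00000000011
00000000100
00000000001
00000001100
00000001000
00000001101
Generation 4: 15 live cells
00001000100
00000000000
00001000100
00000101011
00000001100
00000000000
00000000000
00000010010
00000000100
00000010010
Population at generation 4: 15

Answer: 15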